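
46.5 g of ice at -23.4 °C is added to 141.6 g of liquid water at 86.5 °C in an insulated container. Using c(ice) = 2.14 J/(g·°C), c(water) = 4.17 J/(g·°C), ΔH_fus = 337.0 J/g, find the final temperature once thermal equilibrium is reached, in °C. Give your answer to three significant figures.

T_f = 42.2 °C

Heat to bring ice to 0 °C and melt it: q₁ = 46.5×2.14×23.4 + 46.5×337.0 = 17999 J
Heat the water can supply cooling to 0 °C: 141.6×4.17×86.5 = 51075.8 J > q₁, so all ice melts.
Energy balance: 141.6×4.17×(86.5 − T) = 17999 + 46.5×4.17×(T − 0)
590.472(86.5 − T) = 17999 + 193.905 T
51075.8 − 17999 = 784.377 T
T = 33076.8 / 784.377 = 42.17 °C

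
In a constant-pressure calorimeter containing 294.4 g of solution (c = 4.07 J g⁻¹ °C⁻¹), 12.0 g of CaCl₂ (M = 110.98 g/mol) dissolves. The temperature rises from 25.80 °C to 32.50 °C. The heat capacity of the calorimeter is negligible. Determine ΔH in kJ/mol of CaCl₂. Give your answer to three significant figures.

|ΔT| = |32.50 − 25.80| = 6.70 °C
|q_surr| = (294.4 × 4.07) × 6.70 = 1198.208 × 6.70 = 8028.0 J
n(CaCl₂) = 12.0 / 110.98 = 0.10813 mol
Temperature rose, so q_rxn = −|q_surr| = -8.0280 kJ
ΔH = q_rxn / n = -74.24 kJ/mol

ΔH = -74.2 kJ/mol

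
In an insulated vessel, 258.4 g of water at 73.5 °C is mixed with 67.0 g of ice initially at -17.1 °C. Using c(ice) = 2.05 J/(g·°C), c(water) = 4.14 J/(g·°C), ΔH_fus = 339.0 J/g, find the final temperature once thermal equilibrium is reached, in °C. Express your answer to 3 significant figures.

Heat to bring ice to 0 °C and melt it: q₁ = 67.0×2.05×17.1 + 67.0×339.0 = 25062 J
Heat the water can supply cooling to 0 °C: 258.4×4.14×73.5 = 78628.5 J > q₁, so all ice melts.
Energy balance: 258.4×4.14×(73.5 − T) = 25062 + 67.0×4.14×(T − 0)
1069.776(73.5 − T) = 25062 + 277.38 T
78628.5 − 25062 = 1347.156 T
T = 53566.5 / 1347.156 = 39.76 °C

T_f = 39.8 °C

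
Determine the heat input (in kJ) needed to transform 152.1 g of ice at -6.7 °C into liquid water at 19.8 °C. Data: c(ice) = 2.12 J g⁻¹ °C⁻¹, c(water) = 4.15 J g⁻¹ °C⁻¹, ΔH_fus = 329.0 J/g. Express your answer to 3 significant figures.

q1 (heat ice -6.7→0.0 °C): 152.1 × 2.12 × 6.7 = 2160 J
q2 (melt at 0 °C): 152.1 × 329.0 = 50041 J
q3 (heat water 0.0→19.8 °C): 152.1 × 4.15 × 19.8 = 12498 J
Total: 2160 + 50041 + 12498 = 64699 J = 64.7 kJ

q = 64.7 kJ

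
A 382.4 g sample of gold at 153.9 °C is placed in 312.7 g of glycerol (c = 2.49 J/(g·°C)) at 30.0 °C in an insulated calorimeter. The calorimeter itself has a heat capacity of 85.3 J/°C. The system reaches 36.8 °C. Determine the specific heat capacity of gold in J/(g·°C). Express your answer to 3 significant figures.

c = 0.131 J/(g·°C)

q_gained = (312.7 × 2.49 + 85.3) × (36.8 − 30.0) = 5875 J
q_lost = 382.4 × c × (153.9 − 36.8) = 44779.04 c
Set equal: c = 5875 / 44779.04 = 0.131 J/(g·°C)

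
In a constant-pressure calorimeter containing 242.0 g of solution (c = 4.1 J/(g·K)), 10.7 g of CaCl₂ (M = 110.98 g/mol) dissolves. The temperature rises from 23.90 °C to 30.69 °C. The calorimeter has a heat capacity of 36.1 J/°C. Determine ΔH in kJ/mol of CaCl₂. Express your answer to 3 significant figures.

|ΔT| = |30.69 − 23.90| = 6.79 °C
|q_surr| = (242.0 × 4.1 + 36.1) × 6.79 = 1028.3 × 6.79 = 6982 J
n(CaCl₂) = 10.7 / 110.98 = 0.09641 mol
Temperature rose, so q_rxn = −|q_surr| = -6.982 kJ
ΔH = q_rxn / n = -72.42 kJ/mol

ΔH = -72.4 kJ/mol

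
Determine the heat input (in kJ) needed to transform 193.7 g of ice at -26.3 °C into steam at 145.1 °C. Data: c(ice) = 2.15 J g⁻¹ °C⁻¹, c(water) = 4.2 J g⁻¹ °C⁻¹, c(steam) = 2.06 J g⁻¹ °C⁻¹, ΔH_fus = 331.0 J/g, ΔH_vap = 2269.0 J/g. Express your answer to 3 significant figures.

q = 614 kJ

q1 (heat ice -26.3→0.0 °C): 193.7 × 2.15 × 26.3 = 10953 J
q2 (melt at 0 °C): 193.7 × 331.0 = 64115 J
q3 (heat water 0.0→100.0 °C): 193.7 × 4.2 × 100.0 = 81354 J
q4 (vaporize at 100 °C): 193.7 × 2269.0 = 439505 J
q5 (heat steam 100.0→145.1 °C): 193.7 × 2.06 × 45.1 = 17996 J
Total: 10953 + 64115 + 81354 + 439505 + 17996 = 613923 J = 614 kJ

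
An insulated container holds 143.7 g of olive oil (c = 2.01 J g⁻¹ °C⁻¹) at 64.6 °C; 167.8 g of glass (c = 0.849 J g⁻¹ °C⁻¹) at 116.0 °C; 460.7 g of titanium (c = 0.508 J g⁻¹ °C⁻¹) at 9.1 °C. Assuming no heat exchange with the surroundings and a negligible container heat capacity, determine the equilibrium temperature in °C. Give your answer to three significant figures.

Σ mᵢcᵢ(T − Tᵢ) = 0  ⇒  T = Σ mᵢcᵢTᵢ / Σ mᵢcᵢ
Σ mᵢcᵢ = 143.7×2.01 + 167.8×0.849 + 460.7×0.508 = 665.3348
Σ mᵢcᵢTᵢ = 288.837×64.6 + 142.4622×116.0 + 234.0356×9.1 = 37314
T = 37314 / 665.3348 = 56.08 °C

T_f = 56.1 °C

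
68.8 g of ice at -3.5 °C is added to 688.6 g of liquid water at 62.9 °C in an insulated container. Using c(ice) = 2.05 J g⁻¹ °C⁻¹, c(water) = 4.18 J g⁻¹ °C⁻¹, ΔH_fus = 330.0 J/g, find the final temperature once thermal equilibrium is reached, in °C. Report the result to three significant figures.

T_f = 49.9 °C

Heat to bring ice to 0 °C and melt it: q₁ = 68.8×2.05×3.5 + 68.8×330.0 = 23198 J
Heat the water can supply cooling to 0 °C: 688.6×4.18×62.9 = 181048 J > q₁, so all ice melts.
Energy balance: 688.6×4.18×(62.9 − T) = 23198 + 68.8×4.18×(T − 0)
2878.348(62.9 − T) = 23198 + 287.584 T
181048 − 23198 = 3165.932 T
T = 157850 / 3165.932 = 49.86 °C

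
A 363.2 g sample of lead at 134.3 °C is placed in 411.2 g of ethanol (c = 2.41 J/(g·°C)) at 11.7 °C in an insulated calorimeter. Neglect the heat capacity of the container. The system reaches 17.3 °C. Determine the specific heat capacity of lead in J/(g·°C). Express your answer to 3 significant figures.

q_gained = (411.2 × 2.41) × (17.3 − 11.7) = 5550 J
q_lost = 363.2 × c × (134.3 − 17.3) = 42494.4 c
Set equal: c = 5550 / 42494.4 = 0.131 J/(g·°C)

c = 0.131 J/(g·°C)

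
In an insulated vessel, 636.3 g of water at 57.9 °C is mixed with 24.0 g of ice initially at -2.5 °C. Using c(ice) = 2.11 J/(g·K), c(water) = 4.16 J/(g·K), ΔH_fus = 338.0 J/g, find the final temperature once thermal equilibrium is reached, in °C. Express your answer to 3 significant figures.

T_f = 52.8 °C

Heat to bring ice to 0 °C and melt it: q₁ = 24.0×2.11×2.5 + 24.0×338.0 = 8238.6 J
Heat the water can supply cooling to 0 °C: 636.3×4.16×57.9 = 153262 J > q₁, so all ice melts.
Energy balance: 636.3×4.16×(57.9 − T) = 8238.6 + 24.0×4.16×(T − 0)
2647.008(57.9 − T) = 8238.6 + 99.84 T
153262 − 8238.6 = 2746.848 T
T = 145023.4 / 2746.848 = 52.80 °C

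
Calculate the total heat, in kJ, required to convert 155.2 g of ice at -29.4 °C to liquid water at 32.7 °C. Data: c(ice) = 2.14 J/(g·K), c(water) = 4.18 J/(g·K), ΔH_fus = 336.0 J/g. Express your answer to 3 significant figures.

q = 83.1 kJ

q1 (heat ice -29.4→0.0 °C): 155.2 × 2.14 × 29.4 = 9765 J
q2 (melt at 0 °C): 155.2 × 336.0 = 52147 J
q3 (heat water 0.0→32.7 °C): 155.2 × 4.18 × 32.7 = 21214 J
Total: 9765 + 52147 + 21214 = 83126 J = 83.1 kJ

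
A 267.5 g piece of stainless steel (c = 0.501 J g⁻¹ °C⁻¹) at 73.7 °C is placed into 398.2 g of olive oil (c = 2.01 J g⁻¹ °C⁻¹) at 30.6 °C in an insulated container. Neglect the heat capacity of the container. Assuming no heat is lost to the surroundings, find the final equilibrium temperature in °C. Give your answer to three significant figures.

T_f = 36.8 °C

Heat lost by stainless steel = heat gained by olive oil.
(267.5)(0.501)(73.7 − T) = (398.2)(2.01)(T − 30.6)
134.0175 (73.7 − T) = 800.382 (T − 30.6)
9877.1 − 134.0175 T = 800.382 T − 24492
34369.1 = 934.3995 T
T = 36.78 °C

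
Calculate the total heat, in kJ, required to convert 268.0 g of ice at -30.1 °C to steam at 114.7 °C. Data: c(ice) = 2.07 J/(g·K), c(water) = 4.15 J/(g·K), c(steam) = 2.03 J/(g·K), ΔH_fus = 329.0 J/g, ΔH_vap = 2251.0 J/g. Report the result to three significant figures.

q1 (heat ice -30.1→0.0 °C): 268.0 × 2.07 × 30.1 = 16698 J
q2 (melt at 0 °C): 268.0 × 329.0 = 88172 J
q3 (heat water 0.0→100.0 °C): 268.0 × 4.15 × 100.0 = 111220 J
q4 (vaporize at 100 °C): 268.0 × 2251.0 = 603268 J
q5 (heat steam 100.0→114.7 °C): 268.0 × 2.03 × 14.7 = 7997 J
Total: 16698 + 88172 + 111220 + 603268 + 7997 = 827355 J = 827 kJ

q = 827 kJ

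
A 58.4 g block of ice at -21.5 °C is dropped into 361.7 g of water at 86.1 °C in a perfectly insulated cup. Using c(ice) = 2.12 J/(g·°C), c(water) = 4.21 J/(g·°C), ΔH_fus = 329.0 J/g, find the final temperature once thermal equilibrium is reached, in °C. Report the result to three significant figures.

Heat to bring ice to 0 °C and melt it: q₁ = 58.4×2.12×21.5 + 58.4×329.0 = 21875 J
Heat the water can supply cooling to 0 °C: 361.7×4.21×86.1 = 131109 J > q₁, so all ice melts.
Energy balance: 361.7×4.21×(86.1 − T) = 21875 + 58.4×4.21×(T − 0)
1522.757(86.1 − T) = 21875 + 245.864 T
131109 − 21875 = 1768.621 T
T = 109234 / 1768.621 = 61.76 °C

T_f = 61.8 °C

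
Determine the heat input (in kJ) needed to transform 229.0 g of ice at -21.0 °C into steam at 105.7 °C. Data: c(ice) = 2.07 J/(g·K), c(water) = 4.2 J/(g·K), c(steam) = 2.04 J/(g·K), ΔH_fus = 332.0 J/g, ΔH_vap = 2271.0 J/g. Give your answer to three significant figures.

q = 705 kJ

q1 (heat ice -21.0→0.0 °C): 229.0 × 2.07 × 21.0 = 9955 J
q2 (melt at 0 °C): 229.0 × 332.0 = 76028 J
q3 (heat water 0.0→100.0 °C): 229.0 × 4.2 × 100.0 = 96180 J
q4 (vaporize at 100 °C): 229.0 × 2271.0 = 520059 J
q5 (heat steam 100.0→105.7 °C): 229.0 × 2.04 × 5.7 = 2663 J
Total: 9955 + 76028 + 96180 + 520059 + 2663 = 704885 J = 705 kJ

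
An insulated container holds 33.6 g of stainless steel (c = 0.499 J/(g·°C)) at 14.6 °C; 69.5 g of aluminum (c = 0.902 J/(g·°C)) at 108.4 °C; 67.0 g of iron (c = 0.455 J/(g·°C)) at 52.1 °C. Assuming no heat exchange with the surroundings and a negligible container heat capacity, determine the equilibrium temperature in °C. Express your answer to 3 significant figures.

Σ mᵢcᵢ(T − Tᵢ) = 0  ⇒  T = Σ mᵢcᵢTᵢ / Σ mᵢcᵢ
Σ mᵢcᵢ = 33.6×0.499 + 69.5×0.902 + 67.0×0.455 = 109.9404
Σ mᵢcᵢTᵢ = 16.7664×14.6 + 62.689×108.4 + 30.485×52.1 = 8628.5
T = 8628.5 / 109.9404 = 78.48 °C

T_f = 78.5 °C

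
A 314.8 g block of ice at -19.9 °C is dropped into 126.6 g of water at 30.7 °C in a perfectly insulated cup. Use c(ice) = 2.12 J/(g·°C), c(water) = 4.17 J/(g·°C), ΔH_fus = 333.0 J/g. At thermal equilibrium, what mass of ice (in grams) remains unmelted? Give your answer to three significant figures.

Heat to warm all ice to 0 °C: 314.8×2.12×19.9 = 13281 J
Heat released by water cooling to 0 °C: 126.6×4.17×30.7 = 16207 J
16207 J < 13281 + 314.8×333.0 = 118109.4 J, so not all ice melts; final T = 0 °C.
Heat left for melting: 16207 − 13281 = 2926 J
Mass melted = 2926 / 333.0 = 8.787 g
Ice remaining = 314.8 − 8.787 = 306.013 g

m_ice remaining = 306 g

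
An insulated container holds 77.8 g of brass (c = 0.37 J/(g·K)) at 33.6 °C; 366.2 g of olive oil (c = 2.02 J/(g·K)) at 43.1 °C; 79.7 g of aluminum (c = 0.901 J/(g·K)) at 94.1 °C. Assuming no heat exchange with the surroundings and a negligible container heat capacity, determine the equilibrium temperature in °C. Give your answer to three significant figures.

T_f = 47.1 °C

Σ mᵢcᵢ(T − Tᵢ) = 0  ⇒  T = Σ mᵢcᵢTᵢ / Σ mᵢcᵢ
Σ mᵢcᵢ = 77.8×0.37 + 366.2×2.02 + 79.7×0.901 = 840.3197
Σ mᵢcᵢTᵢ = 28.786×33.6 + 739.724×43.1 + 71.8097×94.1 = 39607
T = 39607 / 840.3197 = 47.13 °C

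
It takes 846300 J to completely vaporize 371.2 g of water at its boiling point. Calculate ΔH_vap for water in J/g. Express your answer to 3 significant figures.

ΔH_vap = 2280 J/g

ΔH_vap = q / m = 846300 / 371.2 = 2280 J/g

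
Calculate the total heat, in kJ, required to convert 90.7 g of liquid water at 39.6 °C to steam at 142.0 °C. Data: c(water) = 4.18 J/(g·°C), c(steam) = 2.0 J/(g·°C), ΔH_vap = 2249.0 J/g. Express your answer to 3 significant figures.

q = 235 kJ

q1 (heat water 39.6→100.0 °C): 90.7 × 4.18 × 60.4 = 22899 J
q2 (vaporize at 100 °C): 90.7 × 2249.0 = 203984 J
q3 (heat steam 100.0→142.0 °C): 90.7 × 2.0 × 42.0 = 7619 J
Total: 22899 + 203984 + 7619 = 234502 J = 235 kJ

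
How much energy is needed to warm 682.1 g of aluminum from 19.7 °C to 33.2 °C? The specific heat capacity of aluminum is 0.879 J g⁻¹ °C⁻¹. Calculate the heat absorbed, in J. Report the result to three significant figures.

q = m c ΔT = 682.1 × 0.879 × (33.2 − 19.7)
q = 682.1 × 0.879 × 13.5 = 8094 J

q = 8090 J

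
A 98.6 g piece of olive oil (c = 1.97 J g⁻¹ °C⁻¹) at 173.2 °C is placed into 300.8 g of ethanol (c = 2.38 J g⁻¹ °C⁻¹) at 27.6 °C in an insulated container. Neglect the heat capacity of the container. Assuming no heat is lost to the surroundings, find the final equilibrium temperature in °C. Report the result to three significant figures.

T_f = 58.7 °C

Heat lost by olive oil = heat gained by ethanol.
(98.6)(1.97)(173.2 − T) = (300.8)(2.38)(T − 27.6)
194.242 (173.2 − T) = 715.904 (T − 27.6)
33643 − 194.242 T = 715.904 T − 19759
53402 = 910.146 T
T = 58.67 °C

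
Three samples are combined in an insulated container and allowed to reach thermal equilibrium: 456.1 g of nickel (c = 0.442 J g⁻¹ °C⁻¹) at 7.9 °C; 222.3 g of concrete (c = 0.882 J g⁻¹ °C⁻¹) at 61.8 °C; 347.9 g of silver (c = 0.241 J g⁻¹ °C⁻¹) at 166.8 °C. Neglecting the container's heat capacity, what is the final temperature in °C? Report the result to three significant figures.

T_f = 57.5 °C

Σ mᵢcᵢ(T − Tᵢ) = 0  ⇒  T = Σ mᵢcᵢTᵢ / Σ mᵢcᵢ
Σ mᵢcᵢ = 456.1×0.442 + 222.3×0.882 + 347.9×0.241 = 481.5087
Σ mᵢcᵢTᵢ = 201.5962×7.9 + 196.0686×61.8 + 83.8439×166.8 = 27695
T = 27695 / 481.5087 = 57.52 °C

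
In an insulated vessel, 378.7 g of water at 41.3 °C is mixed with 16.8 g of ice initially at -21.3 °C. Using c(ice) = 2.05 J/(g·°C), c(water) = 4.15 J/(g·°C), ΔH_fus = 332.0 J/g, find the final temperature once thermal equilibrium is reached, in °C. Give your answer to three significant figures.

Heat to bring ice to 0 °C and melt it: q₁ = 16.8×2.05×21.3 + 16.8×332.0 = 6311.2 J
Heat the water can supply cooling to 0 °C: 378.7×4.15×41.3 = 64907.3 J > q₁, so all ice melts.
Energy balance: 378.7×4.15×(41.3 − T) = 6311.2 + 16.8×4.15×(T − 0)
1571.605(41.3 − T) = 6311.2 + 69.72 T
64907.3 − 6311.2 = 1641.325 T
T = 58596.1 / 1641.325 = 35.70 °C

T_f = 35.7 °C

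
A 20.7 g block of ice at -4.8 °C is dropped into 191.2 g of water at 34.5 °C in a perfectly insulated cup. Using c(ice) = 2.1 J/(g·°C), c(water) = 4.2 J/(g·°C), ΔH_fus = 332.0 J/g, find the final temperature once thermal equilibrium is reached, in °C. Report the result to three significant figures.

Heat to bring ice to 0 °C and melt it: q₁ = 20.7×2.1×4.8 + 20.7×332.0 = 7081.1 J
Heat the water can supply cooling to 0 °C: 191.2×4.2×34.5 = 27704.9 J > q₁, so all ice melts.
Energy balance: 191.2×4.2×(34.5 − T) = 7081.1 + 20.7×4.2×(T − 0)
803.04(34.5 − T) = 7081.1 + 86.94 T
27704.9 − 7081.1 = 889.98 T
T = 20623.8 / 889.98 = 23.17 °C

T_f = 23.2 °C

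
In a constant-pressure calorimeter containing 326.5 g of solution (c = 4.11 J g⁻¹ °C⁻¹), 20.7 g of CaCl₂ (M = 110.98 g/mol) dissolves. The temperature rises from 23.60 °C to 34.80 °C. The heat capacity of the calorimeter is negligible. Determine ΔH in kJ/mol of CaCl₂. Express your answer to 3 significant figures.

|ΔT| = |34.80 − 23.60| = 11.20 °C
|q_surr| = (326.5 × 4.11) × 11.20 = 1341.915 × 11.20 = 15030 J
n(CaCl₂) = 20.7 / 110.98 = 0.1865 mol
Temperature rose, so q_rxn = −|q_surr| = -15.03 kJ
ΔH = q_rxn / n = -80.59 kJ/mol

ΔH = -80.6 kJ/mol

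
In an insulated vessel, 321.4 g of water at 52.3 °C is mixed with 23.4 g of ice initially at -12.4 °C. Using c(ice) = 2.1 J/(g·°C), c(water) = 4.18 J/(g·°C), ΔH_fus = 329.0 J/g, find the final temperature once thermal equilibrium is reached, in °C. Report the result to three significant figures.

Heat to bring ice to 0 °C and melt it: q₁ = 23.4×2.1×12.4 + 23.4×329.0 = 8307.9 J
Heat the water can supply cooling to 0 °C: 321.4×4.18×52.3 = 70262.5 J > q₁, so all ice melts.
Energy balance: 321.4×4.18×(52.3 − T) = 8307.9 + 23.4×4.18×(T − 0)
1343.452(52.3 − T) = 8307.9 + 97.812 T
70262.5 − 8307.9 = 1441.264 T
T = 61954.6 / 1441.264 = 42.99 °C

T_f = 43.0 °C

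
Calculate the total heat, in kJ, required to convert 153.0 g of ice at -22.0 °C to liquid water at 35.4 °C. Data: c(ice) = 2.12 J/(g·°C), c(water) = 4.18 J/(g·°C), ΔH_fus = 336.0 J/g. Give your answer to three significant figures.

q = 81.2 kJ

q1 (heat ice -22.0→0.0 °C): 153.0 × 2.12 × 22.0 = 7136 J
q2 (melt at 0 °C): 153.0 × 336.0 = 51408 J
q3 (heat water 0.0→35.4 °C): 153.0 × 4.18 × 35.4 = 22640 J
Total: 7136 + 51408 + 22640 = 81184 J = 81.2 kJ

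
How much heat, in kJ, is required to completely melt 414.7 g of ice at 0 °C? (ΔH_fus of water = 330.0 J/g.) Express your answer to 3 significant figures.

q = 137 kJ

q = m × ΔH_fus = 414.7 × 330.0 = 136900 J = 137 kJ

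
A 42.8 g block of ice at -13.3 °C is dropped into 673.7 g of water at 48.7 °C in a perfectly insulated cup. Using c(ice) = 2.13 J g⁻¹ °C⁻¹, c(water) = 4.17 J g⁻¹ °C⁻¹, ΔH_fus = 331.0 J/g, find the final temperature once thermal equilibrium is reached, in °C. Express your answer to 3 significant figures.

Heat to bring ice to 0 °C and melt it: q₁ = 42.8×2.13×13.3 + 42.8×331.0 = 15379 J
Heat the water can supply cooling to 0 °C: 673.7×4.17×48.7 = 136814 J > q₁, so all ice melts.
Energy balance: 673.7×4.17×(48.7 − T) = 15379 + 42.8×4.17×(T − 0)
2809.329(48.7 − T) = 15379 + 178.476 T
136814 − 15379 = 2987.805 T
T = 121435 / 2987.805 = 40.64 °C

T_f = 40.6 °C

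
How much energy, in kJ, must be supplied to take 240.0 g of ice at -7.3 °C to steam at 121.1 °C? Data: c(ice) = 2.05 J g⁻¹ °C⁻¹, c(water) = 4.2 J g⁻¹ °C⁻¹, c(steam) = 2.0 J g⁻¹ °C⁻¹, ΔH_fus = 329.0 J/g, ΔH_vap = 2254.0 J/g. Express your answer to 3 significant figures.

q = 734 kJ

q1 (heat ice -7.3→0.0 °C): 240.0 × 2.05 × 7.3 = 3592 J
q2 (melt at 0 °C): 240.0 × 329.0 = 78960 J
q3 (heat water 0.0→100.0 °C): 240.0 × 4.2 × 100.0 = 100800 J
q4 (vaporize at 100 °C): 240.0 × 2254.0 = 540960 J
q5 (heat steam 100.0→121.1 °C): 240.0 × 2.0 × 21.1 = 10128 J
Total: 3592 + 78960 + 100800 + 540960 + 10128 = 734440 J = 734 kJ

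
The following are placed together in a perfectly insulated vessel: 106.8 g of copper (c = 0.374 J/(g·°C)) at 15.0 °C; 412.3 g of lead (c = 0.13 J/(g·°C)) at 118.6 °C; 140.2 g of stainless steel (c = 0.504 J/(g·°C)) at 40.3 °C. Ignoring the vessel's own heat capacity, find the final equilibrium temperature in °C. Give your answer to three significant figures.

Σ mᵢcᵢ(T − Tᵢ) = 0  ⇒  T = Σ mᵢcᵢTᵢ / Σ mᵢcᵢ
Σ mᵢcᵢ = 106.8×0.374 + 412.3×0.13 + 140.2×0.504 = 164.2030
Σ mᵢcᵢTᵢ = 39.9432×15.0 + 53.599×118.6 + 70.6608×40.3 = 9803.6
T = 9803.6 / 164.2030 = 59.70 °C

T_f = 59.7 °C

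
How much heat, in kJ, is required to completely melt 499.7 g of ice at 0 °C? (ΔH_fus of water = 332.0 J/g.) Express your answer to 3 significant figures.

q = m × ΔH_fus = 499.7 × 332.0 = 165900 J = 166 kJ

q = 166 kJ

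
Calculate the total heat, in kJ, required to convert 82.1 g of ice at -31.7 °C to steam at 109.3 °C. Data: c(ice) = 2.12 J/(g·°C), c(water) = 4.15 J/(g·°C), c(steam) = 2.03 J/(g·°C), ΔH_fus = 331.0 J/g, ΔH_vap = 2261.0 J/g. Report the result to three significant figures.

q = 254 kJ

q1 (heat ice -31.7→0.0 °C): 82.1 × 2.12 × 31.7 = 5517 J
q2 (melt at 0 °C): 82.1 × 331.0 = 27175 J
q3 (heat water 0.0→100.0 °C): 82.1 × 4.15 × 100.0 = 34072 J
q4 (vaporize at 100 °C): 82.1 × 2261.0 = 185628 J
q5 (heat steam 100.0→109.3 °C): 82.1 × 2.03 × 9.3 = 1550 J
Total: 5517 + 27175 + 34072 + 185628 + 1550 = 253942 J = 254 kJ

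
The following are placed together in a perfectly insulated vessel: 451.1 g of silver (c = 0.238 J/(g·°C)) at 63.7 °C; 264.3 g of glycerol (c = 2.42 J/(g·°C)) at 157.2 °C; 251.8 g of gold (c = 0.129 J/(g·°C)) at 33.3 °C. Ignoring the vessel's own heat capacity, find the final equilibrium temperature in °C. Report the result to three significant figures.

Σ mᵢcᵢ(T − Tᵢ) = 0  ⇒  T = Σ mᵢcᵢTᵢ / Σ mᵢcᵢ
Σ mᵢcᵢ = 451.1×0.238 + 264.3×2.42 + 251.8×0.129 = 779.4500
Σ mᵢcᵢTᵢ = 107.3618×63.7 + 639.606×157.2 + 32.4822×33.3 = 108470
T = 108470 / 779.4500 = 139.2 °C

T_f = 139 °C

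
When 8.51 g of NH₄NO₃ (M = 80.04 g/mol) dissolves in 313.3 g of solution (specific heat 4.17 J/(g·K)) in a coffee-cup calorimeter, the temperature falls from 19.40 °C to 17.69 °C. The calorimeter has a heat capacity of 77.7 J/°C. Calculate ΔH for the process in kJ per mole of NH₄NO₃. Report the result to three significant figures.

|ΔT| = |17.69 − 19.40| = 1.71 °C
|q_surr| = (313.3 × 4.17 + 77.7) × 1.71 = 1384.161 × 1.71 = 2367 J
n(NH₄NO₃) = 8.51 / 80.04 = 0.1063 mol
Temperature fell, so q_rxn = +|q_surr| = 2.367 kJ
ΔH = q_rxn / n = 22.27 kJ/mol

ΔH = 22.3 kJ/mol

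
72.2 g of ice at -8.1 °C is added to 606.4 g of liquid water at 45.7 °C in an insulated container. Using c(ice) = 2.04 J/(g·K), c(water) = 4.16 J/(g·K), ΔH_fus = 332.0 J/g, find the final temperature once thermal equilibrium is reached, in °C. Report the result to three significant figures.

T_f = 31.9 °C

Heat to bring ice to 0 °C and melt it: q₁ = 72.2×2.04×8.1 + 72.2×332.0 = 25163 J
Heat the water can supply cooling to 0 °C: 606.4×4.16×45.7 = 115284 J > q₁, so all ice melts.
Energy balance: 606.4×4.16×(45.7 − T) = 25163 + 72.2×4.16×(T − 0)
2522.624(45.7 − T) = 25163 + 300.352 T
115284 − 25163 = 2822.976 T
T = 90121 / 2822.976 = 31.92 °C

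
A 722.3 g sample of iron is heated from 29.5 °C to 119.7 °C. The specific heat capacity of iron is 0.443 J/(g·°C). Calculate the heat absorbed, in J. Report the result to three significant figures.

q = 28900 J

q = m c ΔT = 722.3 × 0.443 × (119.7 − 29.5)
q = 722.3 × 0.443 × 90.2 = 28860 J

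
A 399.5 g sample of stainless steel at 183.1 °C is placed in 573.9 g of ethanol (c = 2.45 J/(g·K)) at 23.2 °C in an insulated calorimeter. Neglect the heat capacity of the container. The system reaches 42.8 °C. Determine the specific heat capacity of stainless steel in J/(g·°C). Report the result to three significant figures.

q_gained = (573.9 × 2.45) × (42.8 − 23.2) = 27560 J
q_lost = 399.5 × c × (183.1 − 42.8) = 56049.85 c
Set equal: c = 27560 / 56049.85 = 0.492 J/(g·°C)

c = 0.492 J/(g·°C)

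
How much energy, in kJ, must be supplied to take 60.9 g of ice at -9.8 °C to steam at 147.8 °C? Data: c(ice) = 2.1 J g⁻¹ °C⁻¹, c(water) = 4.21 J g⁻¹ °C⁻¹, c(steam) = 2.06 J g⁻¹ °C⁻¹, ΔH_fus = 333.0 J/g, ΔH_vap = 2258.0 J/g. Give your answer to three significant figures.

q1 (heat ice -9.8→0.0 °C): 60.9 × 2.1 × 9.8 = 1253 J
q2 (melt at 0 °C): 60.9 × 333.0 = 20280 J
q3 (heat water 0.0→100.0 °C): 60.9 × 4.21 × 100.0 = 25639 J
q4 (vaporize at 100 °C): 60.9 × 2258.0 = 137512 J
q5 (heat steam 100.0→147.8 °C): 60.9 × 2.06 × 47.8 = 5997 J
Total: 1253 + 20280 + 25639 + 137512 + 5997 = 190681 J = 191 kJ

q = 191 kJ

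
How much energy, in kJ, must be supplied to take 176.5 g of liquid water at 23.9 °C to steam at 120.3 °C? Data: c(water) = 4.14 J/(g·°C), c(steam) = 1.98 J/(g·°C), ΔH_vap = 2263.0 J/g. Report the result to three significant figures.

q = 462 kJ

q1 (heat water 23.9→100.0 °C): 176.5 × 4.14 × 76.1 = 55607 J
q2 (vaporize at 100 °C): 176.5 × 2263.0 = 399420 J
q3 (heat steam 100.0→120.3 °C): 176.5 × 1.98 × 20.3 = 7094 J
Total: 55607 + 399420 + 7094 = 462121 J = 462 kJ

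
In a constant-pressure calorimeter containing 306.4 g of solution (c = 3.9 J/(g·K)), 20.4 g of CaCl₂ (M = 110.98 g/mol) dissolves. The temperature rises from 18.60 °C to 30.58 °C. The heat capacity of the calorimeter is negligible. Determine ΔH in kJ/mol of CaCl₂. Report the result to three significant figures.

ΔH = -77.9 kJ/mol

|ΔT| = |30.58 − 18.60| = 11.98 °C
|q_surr| = (306.4 × 3.9) × 11.98 = 1194.96 × 11.98 = 14320 J
n(CaCl₂) = 20.4 / 110.98 = 0.1838 mol
Temperature rose, so q_rxn = −|q_surr| = -14.32 kJ
ΔH = q_rxn / n = -77.91 kJ/mol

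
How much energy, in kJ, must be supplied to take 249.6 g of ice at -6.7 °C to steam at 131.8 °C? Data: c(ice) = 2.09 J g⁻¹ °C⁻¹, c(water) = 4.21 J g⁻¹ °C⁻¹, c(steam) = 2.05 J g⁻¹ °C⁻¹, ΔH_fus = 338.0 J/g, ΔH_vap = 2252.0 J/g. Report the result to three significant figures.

q1 (heat ice -6.7→0.0 °C): 249.6 × 2.09 × 6.7 = 3495 J
q2 (melt at 0 °C): 249.6 × 338.0 = 84365 J
q3 (heat water 0.0→100.0 °C): 249.6 × 4.21 × 100.0 = 105082 J
q4 (vaporize at 100 °C): 249.6 × 2252.0 = 562099 J
q5 (heat steam 100.0→131.8 °C): 249.6 × 2.05 × 31.8 = 16271 J
Total: 3495 + 84365 + 105082 + 562099 + 16271 = 771312 J = 771 kJ

q = 771 kJ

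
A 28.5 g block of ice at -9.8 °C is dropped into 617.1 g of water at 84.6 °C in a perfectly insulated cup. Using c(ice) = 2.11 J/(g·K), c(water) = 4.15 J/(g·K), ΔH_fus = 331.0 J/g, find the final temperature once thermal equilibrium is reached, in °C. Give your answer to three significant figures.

Heat to bring ice to 0 °C and melt it: q₁ = 28.5×2.11×9.8 + 28.5×331.0 = 10023 J
Heat the water can supply cooling to 0 °C: 617.1×4.15×84.6 = 216658 J > q₁, so all ice melts.
Energy balance: 617.1×4.15×(84.6 − T) = 10023 + 28.5×4.15×(T − 0)
2560.965(84.6 − T) = 10023 + 118.275 T
216658 − 10023 = 2679.240 T
T = 206635 / 2679.240 = 77.12 °C

T_f = 77.1 °C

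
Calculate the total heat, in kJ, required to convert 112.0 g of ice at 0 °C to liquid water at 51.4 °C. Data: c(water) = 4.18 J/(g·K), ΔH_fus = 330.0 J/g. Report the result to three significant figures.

q = 61.0 kJ

q1 (melt at 0 °C): 112.0 × 330.0 = 36960 J
q2 (heat water 0.0→51.4 °C): 112.0 × 4.18 × 51.4 = 24063 J
Total: 36960 + 24063 = 61023 J = 61.0 kJ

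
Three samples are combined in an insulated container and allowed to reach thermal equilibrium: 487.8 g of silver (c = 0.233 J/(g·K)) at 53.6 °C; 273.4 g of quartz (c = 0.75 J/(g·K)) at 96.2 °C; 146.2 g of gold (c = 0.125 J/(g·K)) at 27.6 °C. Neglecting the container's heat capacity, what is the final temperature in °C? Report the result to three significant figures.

T_f = 78.1 °C

Σ mᵢcᵢ(T − Tᵢ) = 0  ⇒  T = Σ mᵢcᵢTᵢ / Σ mᵢcᵢ
Σ mᵢcᵢ = 487.8×0.233 + 273.4×0.75 + 146.2×0.125 = 336.9824
Σ mᵢcᵢTᵢ = 113.6574×53.6 + 205.05×96.2 + 18.275×27.6 = 26322
T = 26322 / 336.9824 = 78.11 °C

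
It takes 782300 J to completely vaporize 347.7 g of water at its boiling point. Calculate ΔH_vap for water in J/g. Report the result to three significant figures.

ΔH_vap = q / m = 782300 / 347.7 = 2250 J/g

ΔH_vap = 2250 J/g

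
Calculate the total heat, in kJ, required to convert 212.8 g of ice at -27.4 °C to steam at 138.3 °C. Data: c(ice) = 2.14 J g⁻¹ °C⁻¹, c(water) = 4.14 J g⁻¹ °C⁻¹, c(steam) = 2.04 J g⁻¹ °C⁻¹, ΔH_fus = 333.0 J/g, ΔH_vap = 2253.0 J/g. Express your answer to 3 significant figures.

q1 (heat ice -27.4→0.0 °C): 212.8 × 2.14 × 27.4 = 12478 J
q2 (melt at 0 °C): 212.8 × 333.0 = 70862 J
q3 (heat water 0.0→100.0 °C): 212.8 × 4.14 × 100.0 = 88099 J
q4 (vaporize at 100 °C): 212.8 × 2253.0 = 479438 J
q5 (heat steam 100.0→138.3 °C): 212.8 × 2.04 × 38.3 = 16626 J
Total: 12478 + 70862 + 88099 + 479438 + 16626 = 667503 J = 668 kJ

q = 668 kJ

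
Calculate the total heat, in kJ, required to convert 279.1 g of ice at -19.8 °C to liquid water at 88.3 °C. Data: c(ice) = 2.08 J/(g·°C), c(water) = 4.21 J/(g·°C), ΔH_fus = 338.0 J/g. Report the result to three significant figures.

q1 (heat ice -19.8→0.0 °C): 279.1 × 2.08 × 19.8 = 11494 J
q2 (melt at 0 °C): 279.1 × 338.0 = 94336 J
q3 (heat water 0.0→88.3 °C): 279.1 × 4.21 × 88.3 = 103753 J
Total: 11494 + 94336 + 103753 = 209583 J = 210 kJ

q = 210 kJ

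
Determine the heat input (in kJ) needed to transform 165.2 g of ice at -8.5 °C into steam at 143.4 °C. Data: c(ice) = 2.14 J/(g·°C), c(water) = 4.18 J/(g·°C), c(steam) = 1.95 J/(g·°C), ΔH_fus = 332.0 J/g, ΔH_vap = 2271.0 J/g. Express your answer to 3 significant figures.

q = 516 kJ

q1 (heat ice -8.5→0.0 °C): 165.2 × 2.14 × 8.5 = 3005 J
q2 (melt at 0 °C): 165.2 × 332.0 = 54846 J
q3 (heat water 0.0→100.0 °C): 165.2 × 4.18 × 100.0 = 69054 J
q4 (vaporize at 100 °C): 165.2 × 2271.0 = 375169 J
q5 (heat steam 100.0→143.4 °C): 165.2 × 1.95 × 43.4 = 13981 J
Total: 3005 + 54846 + 69054 + 375169 + 13981 = 516055 J = 516 kJ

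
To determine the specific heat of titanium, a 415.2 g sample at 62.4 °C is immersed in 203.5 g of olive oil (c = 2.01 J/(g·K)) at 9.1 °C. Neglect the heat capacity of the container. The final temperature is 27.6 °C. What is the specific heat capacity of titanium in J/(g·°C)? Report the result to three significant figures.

q_gained = (203.5 × 2.01) × (27.6 − 9.1) = 7567 J
q_lost = 415.2 × c × (62.4 − 27.6) = 14448.96 c
Set equal: c = 7567 / 14448.96 = 0.524 J/(g·°C)

c = 0.524 J/(g·°C)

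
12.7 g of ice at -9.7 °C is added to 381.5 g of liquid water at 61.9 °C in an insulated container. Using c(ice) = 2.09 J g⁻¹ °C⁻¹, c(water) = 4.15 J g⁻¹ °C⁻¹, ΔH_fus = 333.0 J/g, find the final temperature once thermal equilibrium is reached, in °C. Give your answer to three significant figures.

T_f = 57.2 °C

Heat to bring ice to 0 °C and melt it: q₁ = 12.7×2.09×9.7 + 12.7×333.0 = 4486.6 J
Heat the water can supply cooling to 0 °C: 381.5×4.15×61.9 = 98001.6 J > q₁, so all ice melts.
Energy balance: 381.5×4.15×(61.9 − T) = 4486.6 + 12.7×4.15×(T − 0)
1583.225(61.9 − T) = 4486.6 + 52.705 T
98001.6 − 4486.6 = 1635.930 T
T = 93515.0 / 1635.930 = 57.16 °C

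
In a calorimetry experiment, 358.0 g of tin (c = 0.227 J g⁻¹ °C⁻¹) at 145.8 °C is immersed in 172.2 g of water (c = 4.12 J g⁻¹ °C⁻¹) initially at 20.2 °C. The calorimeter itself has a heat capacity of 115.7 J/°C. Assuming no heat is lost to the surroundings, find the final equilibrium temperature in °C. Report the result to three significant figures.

T_f = 31.5 °C

Heat lost by tin = heat gained by water + calorimeter.
(358.0)(0.227)(145.8 − T) = [(172.2)(4.12) + 115.7](T − 20.2)
81.266 (145.8 − T) = 825.164 (T − 20.2)
11849 − 81.266 T = 825.164 T − 16668
28517 = 906.430 T
T = 31.46 °C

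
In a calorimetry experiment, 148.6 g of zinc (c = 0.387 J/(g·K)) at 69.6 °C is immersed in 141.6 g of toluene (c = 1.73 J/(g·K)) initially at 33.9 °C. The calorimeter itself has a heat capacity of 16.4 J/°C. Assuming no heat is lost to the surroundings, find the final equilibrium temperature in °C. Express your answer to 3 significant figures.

Heat lost by zinc = heat gained by toluene + calorimeter.
(148.6)(0.387)(69.6 − T) = [(141.6)(1.73) + 16.4](T − 33.9)
57.5082 (69.6 − T) = 261.368 (T − 33.9)
4002.6 − 57.5082 T = 261.368 T − 8860.4
12863.0 = 318.8762 T
T = 40.34 °C

T_f = 40.3 °C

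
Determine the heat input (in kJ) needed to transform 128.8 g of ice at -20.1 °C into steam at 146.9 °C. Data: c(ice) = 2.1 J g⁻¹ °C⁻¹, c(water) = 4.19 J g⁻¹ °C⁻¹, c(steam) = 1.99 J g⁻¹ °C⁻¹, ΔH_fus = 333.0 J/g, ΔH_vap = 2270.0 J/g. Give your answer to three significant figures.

q1 (heat ice -20.1→0.0 °C): 128.8 × 2.1 × 20.1 = 5437 J
q2 (melt at 0 °C): 128.8 × 333.0 = 42890 J
q3 (heat water 0.0→100.0 °C): 128.8 × 4.19 × 100.0 = 53967 J
q4 (vaporize at 100 °C): 128.8 × 2270.0 = 292376 J
q5 (heat steam 100.0→146.9 °C): 128.8 × 1.99 × 46.9 = 12021 J
Total: 5437 + 42890 + 53967 + 292376 + 12021 = 406691 J = 407 kJ

q = 407 kJ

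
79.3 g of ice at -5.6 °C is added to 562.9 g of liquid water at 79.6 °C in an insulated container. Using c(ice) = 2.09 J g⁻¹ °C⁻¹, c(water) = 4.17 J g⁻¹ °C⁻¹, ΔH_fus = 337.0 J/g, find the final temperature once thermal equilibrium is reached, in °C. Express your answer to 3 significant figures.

Heat to bring ice to 0 °C and melt it: q₁ = 79.3×2.09×5.6 + 79.3×337.0 = 27652 J
Heat the water can supply cooling to 0 °C: 562.9×4.17×79.6 = 186845 J > q₁, so all ice melts.
Energy balance: 562.9×4.17×(79.6 − T) = 27652 + 79.3×4.17×(T − 0)
2347.293(79.6 − T) = 27652 + 330.681 T
186845 − 27652 = 2677.974 T
T = 159193 / 2677.974 = 59.445 °C

T_f = 59.4 °C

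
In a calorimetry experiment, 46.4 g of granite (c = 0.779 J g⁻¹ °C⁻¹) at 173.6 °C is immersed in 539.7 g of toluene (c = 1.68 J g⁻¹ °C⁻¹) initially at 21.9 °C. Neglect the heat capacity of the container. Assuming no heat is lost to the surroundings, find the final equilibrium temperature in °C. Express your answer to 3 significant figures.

T_f = 27.7 °C

Heat lost by granite = heat gained by toluene.
(46.4)(0.779)(173.6 − T) = (539.7)(1.68)(T − 21.9)
36.1456 (173.6 − T) = 906.696 (T − 21.9)
6274.9 − 36.1456 T = 906.696 T − 19857
26131.9 = 942.8416 T
T = 27.72 °C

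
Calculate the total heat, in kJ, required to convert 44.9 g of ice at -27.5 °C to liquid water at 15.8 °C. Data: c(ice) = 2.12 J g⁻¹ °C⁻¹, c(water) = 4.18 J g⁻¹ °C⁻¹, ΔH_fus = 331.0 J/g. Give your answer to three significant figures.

q = 20.4 kJ

q1 (heat ice -27.5→0.0 °C): 44.9 × 2.12 × 27.5 = 2618 J
q2 (melt at 0 °C): 44.9 × 331.0 = 14862 J
q3 (heat water 0.0→15.8 °C): 44.9 × 4.18 × 15.8 = 2965 J
Total: 2618 + 14862 + 2965 = 20445 J = 20.4 kJ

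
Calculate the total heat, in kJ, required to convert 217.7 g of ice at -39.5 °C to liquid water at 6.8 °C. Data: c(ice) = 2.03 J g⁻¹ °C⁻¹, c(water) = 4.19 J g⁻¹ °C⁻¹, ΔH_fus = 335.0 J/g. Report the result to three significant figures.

q1 (heat ice -39.5→0.0 °C): 217.7 × 2.03 × 39.5 = 17456 J
q2 (melt at 0 °C): 217.7 × 335.0 = 72930 J
q3 (heat water 0.0→6.8 °C): 217.7 × 4.19 × 6.8 = 6203 J
Total: 17456 + 72930 + 6203 = 96589 J = 96.6 kJ

q = 96.6 kJ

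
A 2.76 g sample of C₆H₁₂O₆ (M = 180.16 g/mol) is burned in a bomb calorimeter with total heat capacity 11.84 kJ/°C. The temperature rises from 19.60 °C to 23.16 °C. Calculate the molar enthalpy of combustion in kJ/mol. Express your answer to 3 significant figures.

ΔH = -2750 kJ/mol

ΔT = 23.16 − 19.60 = 3.56 °C
q_cal = C_cal × ΔT = 11.84 × 3.56 = 42.1504 kJ
n = 2.76 / 180.16 = 0.01532 mol
q_rxn = −q_cal = -42.1504 kJ
ΔH = -42.1504 / 0.01532 = -2751 kJ/mol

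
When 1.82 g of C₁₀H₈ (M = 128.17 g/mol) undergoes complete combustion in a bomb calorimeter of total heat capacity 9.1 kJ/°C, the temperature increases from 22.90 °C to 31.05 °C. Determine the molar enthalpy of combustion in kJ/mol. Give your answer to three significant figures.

ΔH = -5220 kJ/mol

ΔT = 31.05 − 22.90 = 8.15 °C
q_cal = C_cal × ΔT = 9.1 × 8.15 = 74.165 kJ
n = 1.82 / 128.17 = 0.01420 mol
q_rxn = −q_cal = -74.165 kJ
ΔH = -74.165 / 0.01420 = -5223 kJ/mol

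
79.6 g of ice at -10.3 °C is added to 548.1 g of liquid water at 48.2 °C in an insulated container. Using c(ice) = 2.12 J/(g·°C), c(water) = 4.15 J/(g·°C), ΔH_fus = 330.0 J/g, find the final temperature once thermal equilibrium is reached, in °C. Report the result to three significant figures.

T_f = 31.3 °C

Heat to bring ice to 0 °C and melt it: q₁ = 79.6×2.12×10.3 + 79.6×330.0 = 28006 J
Heat the water can supply cooling to 0 °C: 548.1×4.15×48.2 = 109636 J > q₁, so all ice melts.
Energy balance: 548.1×4.15×(48.2 − T) = 28006 + 79.6×4.15×(T − 0)
2274.615(48.2 − T) = 28006 + 330.34 T
109636 − 28006 = 2604.955 T
T = 81630 / 2604.955 = 31.34 °C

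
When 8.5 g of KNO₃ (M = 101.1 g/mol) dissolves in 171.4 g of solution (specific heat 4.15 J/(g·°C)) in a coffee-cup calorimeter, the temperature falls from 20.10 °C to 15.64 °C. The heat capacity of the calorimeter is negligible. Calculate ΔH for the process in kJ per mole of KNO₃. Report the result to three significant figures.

ΔH = 37.7 kJ/mol

|ΔT| = |15.64 − 20.10| = 4.46 °C
|q_surr| = (171.4 × 4.15) × 4.46 = 711.31 × 4.46 = 3172 J
n(KNO₃) = 8.5 / 101.1 = 0.08408 mol
Temperature fell, so q_rxn = +|q_surr| = 3.172 kJ
ΔH = q_rxn / n = 37.73 kJ/mol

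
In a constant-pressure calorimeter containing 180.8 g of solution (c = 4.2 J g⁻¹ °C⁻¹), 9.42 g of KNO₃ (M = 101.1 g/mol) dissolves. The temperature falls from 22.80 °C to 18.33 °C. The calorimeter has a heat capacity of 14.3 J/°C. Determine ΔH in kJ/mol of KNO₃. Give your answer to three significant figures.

ΔH = 37.1 kJ/mol

|ΔT| = |18.33 − 22.80| = 4.47 °C
|q_surr| = (180.8 × 4.2 + 14.3) × 4.47 = 773.66 × 4.47 = 3458 J
n(KNO₃) = 9.42 / 101.1 = 0.09318 mol
Temperature fell, so q_rxn = +|q_surr| = 3.458 kJ
ΔH = q_rxn / n = 37.11 kJ/mol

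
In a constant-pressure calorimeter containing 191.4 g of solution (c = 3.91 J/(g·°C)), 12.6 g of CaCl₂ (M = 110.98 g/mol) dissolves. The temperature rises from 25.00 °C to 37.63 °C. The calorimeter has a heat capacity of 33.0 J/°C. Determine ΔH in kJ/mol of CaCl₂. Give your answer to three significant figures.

ΔH = -86.9 kJ/mol

|ΔT| = |37.63 − 25.00| = 12.63 °C
|q_surr| = (191.4 × 3.91 + 33.0) × 12.63 = 781.374 × 12.63 = 9868.8 J
n(CaCl₂) = 12.6 / 110.98 = 0.11353 mol
Temperature rose, so q_rxn = −|q_surr| = -9.8688 kJ
ΔH = q_rxn / n = -86.93 kJ/mol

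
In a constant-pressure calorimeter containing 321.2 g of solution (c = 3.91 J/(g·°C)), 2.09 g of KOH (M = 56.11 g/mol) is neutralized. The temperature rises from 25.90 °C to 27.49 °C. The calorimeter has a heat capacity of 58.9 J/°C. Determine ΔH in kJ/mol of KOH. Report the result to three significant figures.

|ΔT| = |27.49 − 25.90| = 1.59 °C
|q_surr| = (321.2 × 3.91 + 58.9) × 1.59 = 1314.792 × 1.59 = 2091 J
n(KOH) = 2.09 / 56.11 = 0.03725 mol
Temperature rose, so q_rxn = −|q_surr| = -2.091 kJ
ΔH = q_rxn / n = -56.13 kJ/mol

ΔH = -56.1 kJ/mol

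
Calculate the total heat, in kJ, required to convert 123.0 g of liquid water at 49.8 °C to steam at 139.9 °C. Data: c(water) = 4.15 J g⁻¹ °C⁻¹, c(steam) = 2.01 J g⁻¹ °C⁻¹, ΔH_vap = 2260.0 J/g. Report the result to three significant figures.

q = 313 kJ

q1 (heat water 49.8→100.0 °C): 123.0 × 4.15 × 50.2 = 25625 J
q2 (vaporize at 100 °C): 123.0 × 2260.0 = 277980 J
q3 (heat steam 100.0→139.9 °C): 123.0 × 2.01 × 39.9 = 9864 J
Total: 25625 + 277980 + 9864 = 313469 J = 313 kJ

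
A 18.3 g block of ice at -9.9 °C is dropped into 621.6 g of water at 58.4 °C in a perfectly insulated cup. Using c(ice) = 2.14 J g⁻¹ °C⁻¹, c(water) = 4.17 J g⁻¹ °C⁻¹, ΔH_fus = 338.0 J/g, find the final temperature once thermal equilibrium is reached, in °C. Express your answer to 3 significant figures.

Heat to bring ice to 0 °C and melt it: q₁ = 18.3×2.14×9.9 + 18.3×338.0 = 6573.1 J
Heat the water can supply cooling to 0 °C: 621.6×4.17×58.4 = 151377 J > q₁, so all ice melts.
Energy balance: 621.6×4.17×(58.4 − T) = 6573.1 + 18.3×4.17×(T − 0)
2592.072(58.4 − T) = 6573.1 + 76.311 T
151377 − 6573.1 = 2668.383 T
T = 144803.9 / 2668.383 = 54.27 °C

T_f = 54.3 °C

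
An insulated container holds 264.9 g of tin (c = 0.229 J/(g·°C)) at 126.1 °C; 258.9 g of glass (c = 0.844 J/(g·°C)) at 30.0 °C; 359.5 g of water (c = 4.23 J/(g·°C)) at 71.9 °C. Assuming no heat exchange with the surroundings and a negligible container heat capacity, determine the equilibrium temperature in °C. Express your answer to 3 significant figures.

Σ mᵢcᵢ(T − Tᵢ) = 0  ⇒  T = Σ mᵢcᵢTᵢ / Σ mᵢcᵢ
Σ mᵢcᵢ = 264.9×0.229 + 258.9×0.844 + 359.5×4.23 = 1799.8587
Σ mᵢcᵢTᵢ = 60.6621×126.1 + 218.5116×30.0 + 1520.685×71.9 = 123540
T = 123540 / 1799.8587 = 68.64 °C

T_f = 68.6 °C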